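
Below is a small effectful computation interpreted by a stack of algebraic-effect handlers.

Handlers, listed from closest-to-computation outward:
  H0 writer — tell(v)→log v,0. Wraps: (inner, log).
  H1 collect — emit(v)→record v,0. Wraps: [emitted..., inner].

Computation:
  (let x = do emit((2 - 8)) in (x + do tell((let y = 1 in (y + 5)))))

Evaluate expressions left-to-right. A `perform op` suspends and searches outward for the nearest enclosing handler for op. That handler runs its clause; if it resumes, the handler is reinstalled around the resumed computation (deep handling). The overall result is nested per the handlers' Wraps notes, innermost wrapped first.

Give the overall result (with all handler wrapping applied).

Answer: [-6, (0, (6))]

Step-by-step:
emit(-6) @ H1 ⇒ out+=-6
tell(6) @ H0 ⇒ log+=6
H0 returns (0, (6))
H1 returns [-6, (0, (6))]
= [-6, (0, (6))]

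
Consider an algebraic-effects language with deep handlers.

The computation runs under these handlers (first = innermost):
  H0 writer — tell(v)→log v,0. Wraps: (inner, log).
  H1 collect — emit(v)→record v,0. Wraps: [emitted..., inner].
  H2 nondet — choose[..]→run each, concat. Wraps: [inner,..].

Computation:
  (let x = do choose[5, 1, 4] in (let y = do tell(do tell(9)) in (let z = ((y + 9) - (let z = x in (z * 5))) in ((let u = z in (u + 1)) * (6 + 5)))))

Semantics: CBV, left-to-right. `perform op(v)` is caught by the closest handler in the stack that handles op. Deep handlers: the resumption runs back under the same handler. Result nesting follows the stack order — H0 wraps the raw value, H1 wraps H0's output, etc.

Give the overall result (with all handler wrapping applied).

Step-by-step:
choose[5, 1, 4] @ H2
  branch[0] choose=5:
    tell(9) @ H0 ⇒ log+=9
    tell(0) @ H0 ⇒ log+=0
    H0 returns (-165, (9, 0))
    H1 returns [(-165, (9, 0))]
    H2 returns [[(-165, (9, 0))]]
  branch[1] choose=1:
    tell(9) @ H0 ⇒ log+=9
    tell(0) @ H0 ⇒ log+=0
    H0 returns (55, (9, 0))
    H1 returns [(55, (9, 0))]
    H2 returns [[(55, (9, 0))]]
  branch[2] choose=4:
    tell(9) @ H0 ⇒ log+=9
    tell(0) @ H0 ⇒ log+=0
    H0 returns (-110, (9, 0))
    H1 returns [(-110, (9, 0))]
    H2 returns [[(-110, (9, 0))]]
= [[(-165, (9, 0))], [(55, (9, 0))], [(-110, (9, 0))]]

Answer: [[(-165, (9, 0))], [(55, (9, 0))], [(-110, (9, 0))]]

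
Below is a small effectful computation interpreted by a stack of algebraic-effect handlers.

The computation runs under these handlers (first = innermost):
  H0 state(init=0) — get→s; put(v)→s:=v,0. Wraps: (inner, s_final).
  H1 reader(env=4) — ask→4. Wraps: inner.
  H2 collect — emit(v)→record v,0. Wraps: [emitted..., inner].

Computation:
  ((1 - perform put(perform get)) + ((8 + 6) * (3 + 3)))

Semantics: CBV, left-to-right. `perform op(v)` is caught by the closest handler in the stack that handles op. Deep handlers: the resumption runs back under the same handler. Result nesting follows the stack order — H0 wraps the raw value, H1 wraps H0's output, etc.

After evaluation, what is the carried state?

Answer: 0

Step-by-step:
get @ H0 ⇒ 0
put(0) @ H0 ⇒ s:=0
H0 returns (85, 0)
H1 returns (85, 0)
H2 returns [(85, 0)]
= [(85, 0)]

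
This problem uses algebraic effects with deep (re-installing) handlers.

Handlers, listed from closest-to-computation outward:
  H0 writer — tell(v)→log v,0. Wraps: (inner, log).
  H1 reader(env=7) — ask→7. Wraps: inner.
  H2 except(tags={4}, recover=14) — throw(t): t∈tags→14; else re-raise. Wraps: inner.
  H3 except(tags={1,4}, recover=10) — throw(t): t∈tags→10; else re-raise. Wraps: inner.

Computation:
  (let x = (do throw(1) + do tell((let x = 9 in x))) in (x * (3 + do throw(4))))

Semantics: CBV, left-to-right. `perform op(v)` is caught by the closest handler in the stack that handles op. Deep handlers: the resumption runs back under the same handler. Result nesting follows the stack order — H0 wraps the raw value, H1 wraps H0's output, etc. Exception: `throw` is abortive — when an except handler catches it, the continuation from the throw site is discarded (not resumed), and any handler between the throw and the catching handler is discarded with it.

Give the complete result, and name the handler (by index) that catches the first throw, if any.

Answer: 10 ; first throw caught by: H3

Working:
throw(1) @ H2 re-raised
throw(1) @ H3 caught ⇒ 10
= 10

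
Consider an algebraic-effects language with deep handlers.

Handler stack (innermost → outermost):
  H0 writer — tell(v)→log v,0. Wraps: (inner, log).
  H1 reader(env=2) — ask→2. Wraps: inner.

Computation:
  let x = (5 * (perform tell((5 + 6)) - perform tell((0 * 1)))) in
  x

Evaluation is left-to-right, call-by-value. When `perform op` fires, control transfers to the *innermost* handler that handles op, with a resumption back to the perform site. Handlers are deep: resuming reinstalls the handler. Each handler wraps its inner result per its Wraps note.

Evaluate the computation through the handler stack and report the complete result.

Answer: (0, (11, 0))

Working:
tell(11) @ H0 ⇒ log+=11
tell(0) @ H0 ⇒ log+=0
H0 returns (0, (11, 0))
H1 returns (0, (11, 0))
= (0, (11, 0))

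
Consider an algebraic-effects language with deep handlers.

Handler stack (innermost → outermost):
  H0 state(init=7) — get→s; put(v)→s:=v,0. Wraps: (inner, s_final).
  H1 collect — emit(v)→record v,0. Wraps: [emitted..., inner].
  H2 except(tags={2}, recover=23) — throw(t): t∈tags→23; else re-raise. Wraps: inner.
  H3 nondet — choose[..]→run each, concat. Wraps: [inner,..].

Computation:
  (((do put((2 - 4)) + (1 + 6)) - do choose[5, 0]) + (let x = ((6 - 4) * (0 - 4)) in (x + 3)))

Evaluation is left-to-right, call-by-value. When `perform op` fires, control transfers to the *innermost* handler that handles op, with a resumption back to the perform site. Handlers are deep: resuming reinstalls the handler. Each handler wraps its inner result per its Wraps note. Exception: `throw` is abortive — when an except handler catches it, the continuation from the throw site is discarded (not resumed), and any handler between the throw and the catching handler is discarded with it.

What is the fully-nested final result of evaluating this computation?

Step-by-step:
put(-2) @ H0 ⇒ s:=-2
choose[5, 0] @ H3
  branch[0] choose=5:
    H0 returns (-3, -2)
    H1 returns [(-3, -2)]
    H2 returns [(-3, -2)]
    H3 returns [[(-3, -2)]]
  branch[1] choose=0:
    H0 returns (2, -2)
    H1 returns [(2, -2)]
    H2 returns [(2, -2)]
    H3 returns [[(2, -2)]]
= [[(-3, -2)], [(2, -2)]]

Answer: [[(-3, -2)], [(2, -2)]]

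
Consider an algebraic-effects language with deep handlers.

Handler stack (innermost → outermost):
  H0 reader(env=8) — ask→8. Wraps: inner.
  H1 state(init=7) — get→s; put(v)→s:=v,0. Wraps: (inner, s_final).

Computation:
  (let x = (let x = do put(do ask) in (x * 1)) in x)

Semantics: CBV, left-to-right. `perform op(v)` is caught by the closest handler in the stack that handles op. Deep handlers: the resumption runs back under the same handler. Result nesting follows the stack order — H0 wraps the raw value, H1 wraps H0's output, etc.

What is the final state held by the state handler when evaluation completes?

Step-by-step:
ask @ H0 ⇒ 8
put(8) @ H1 ⇒ s:=8
H0 returns 0
H1 returns (0, 8)
= (0, 8)

Answer: 8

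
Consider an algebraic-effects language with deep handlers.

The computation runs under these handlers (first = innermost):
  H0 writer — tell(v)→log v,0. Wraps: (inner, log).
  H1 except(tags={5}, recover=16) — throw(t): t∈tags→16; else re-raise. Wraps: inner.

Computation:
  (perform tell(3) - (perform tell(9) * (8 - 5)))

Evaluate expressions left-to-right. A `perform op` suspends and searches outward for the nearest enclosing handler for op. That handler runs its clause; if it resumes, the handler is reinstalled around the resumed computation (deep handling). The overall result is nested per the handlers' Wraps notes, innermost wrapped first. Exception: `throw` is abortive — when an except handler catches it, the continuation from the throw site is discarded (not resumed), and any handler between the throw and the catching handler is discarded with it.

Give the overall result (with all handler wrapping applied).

Answer: (0, (3, 9))

Step-by-step:
tell(3) @ H0 ⇒ log+=3
tell(9) @ H0 ⇒ log+=9
H0 returns (0, (3, 9))
H1 returns (0, (3, 9))
= (0, (3, 9))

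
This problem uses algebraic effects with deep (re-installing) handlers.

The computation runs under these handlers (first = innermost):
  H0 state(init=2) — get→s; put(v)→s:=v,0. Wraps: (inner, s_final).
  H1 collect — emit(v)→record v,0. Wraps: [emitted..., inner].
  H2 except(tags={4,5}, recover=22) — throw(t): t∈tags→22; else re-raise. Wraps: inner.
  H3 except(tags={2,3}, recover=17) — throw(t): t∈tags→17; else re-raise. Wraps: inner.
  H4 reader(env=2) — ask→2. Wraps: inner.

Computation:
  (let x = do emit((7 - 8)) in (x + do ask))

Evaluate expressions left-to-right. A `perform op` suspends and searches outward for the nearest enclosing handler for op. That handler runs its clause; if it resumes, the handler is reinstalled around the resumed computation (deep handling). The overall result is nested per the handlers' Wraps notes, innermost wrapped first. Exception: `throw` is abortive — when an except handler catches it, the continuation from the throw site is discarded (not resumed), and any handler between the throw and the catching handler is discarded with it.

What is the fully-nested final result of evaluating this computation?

Working:
emit(-1) @ H1 ⇒ out+=-1
ask @ H4 ⇒ 2
H0 returns (2, 2)
H1 returns [-1, (2, 2)]
H2 returns [-1, (2, 2)]
H3 returns [-1, (2, 2)]
H4 returns [-1, (2, 2)]
= [-1, (2, 2)]

Answer: [-1, (2, 2)]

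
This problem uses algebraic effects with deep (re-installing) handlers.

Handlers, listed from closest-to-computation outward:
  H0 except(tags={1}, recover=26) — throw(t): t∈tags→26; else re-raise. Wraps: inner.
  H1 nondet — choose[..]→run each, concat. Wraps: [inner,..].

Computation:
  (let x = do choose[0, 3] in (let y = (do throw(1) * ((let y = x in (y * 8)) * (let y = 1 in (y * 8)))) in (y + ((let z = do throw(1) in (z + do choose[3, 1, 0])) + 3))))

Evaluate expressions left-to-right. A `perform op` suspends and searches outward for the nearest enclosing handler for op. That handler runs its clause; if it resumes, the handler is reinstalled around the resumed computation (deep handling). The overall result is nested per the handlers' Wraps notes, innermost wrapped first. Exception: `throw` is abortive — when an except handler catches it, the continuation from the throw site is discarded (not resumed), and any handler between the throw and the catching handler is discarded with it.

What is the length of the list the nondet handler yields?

Step-by-step:
choose[0, 3] @ H1
  branch[0] choose=0:
    throw(1) @ H0 caught ⇒ 26
    H1 returns [26]
  branch[1] choose=3:
    throw(1) @ H0 caught ⇒ 26
    H1 returns [26]
= [26, 26]

Answer: 2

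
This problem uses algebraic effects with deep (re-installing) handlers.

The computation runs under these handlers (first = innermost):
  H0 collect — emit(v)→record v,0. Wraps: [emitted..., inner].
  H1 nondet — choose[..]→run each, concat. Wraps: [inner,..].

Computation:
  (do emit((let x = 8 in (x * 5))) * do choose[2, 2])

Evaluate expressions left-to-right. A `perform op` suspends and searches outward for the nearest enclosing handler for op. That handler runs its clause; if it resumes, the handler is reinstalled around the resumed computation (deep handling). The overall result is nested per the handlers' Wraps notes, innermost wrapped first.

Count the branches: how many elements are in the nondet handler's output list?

Answer: 2

Working:
emit(40) @ H0 ⇒ out+=40
choose[2, 2] @ H1
  branch[0] choose=2:
    H0 returns [40, 0]
    H1 returns [[40, 0]]
  branch[1] choose=2:
    H0 returns [40, 0]
    H1 returns [[40, 0]]
= [[40, 0], [40, 0]]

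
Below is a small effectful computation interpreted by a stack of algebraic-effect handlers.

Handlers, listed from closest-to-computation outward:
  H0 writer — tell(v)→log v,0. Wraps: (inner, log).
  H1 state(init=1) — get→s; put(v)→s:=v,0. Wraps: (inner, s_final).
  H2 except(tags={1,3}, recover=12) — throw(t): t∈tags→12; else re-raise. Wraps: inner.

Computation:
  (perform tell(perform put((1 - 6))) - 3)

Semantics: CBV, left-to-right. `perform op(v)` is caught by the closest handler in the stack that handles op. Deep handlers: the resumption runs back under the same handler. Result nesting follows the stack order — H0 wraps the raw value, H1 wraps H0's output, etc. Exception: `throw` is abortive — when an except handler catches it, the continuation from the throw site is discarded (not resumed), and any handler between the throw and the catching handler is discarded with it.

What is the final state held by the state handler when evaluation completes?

Evaluation trace:
put(-5) @ H1 ⇒ s:=-5
tell(0) @ H0 ⇒ log+=0
H0 returns (-3, (0))
H1 returns ((-3, (0)), -5)
H2 returns ((-3, (0)), -5)
= ((-3, (0)), -5)

Answer: -5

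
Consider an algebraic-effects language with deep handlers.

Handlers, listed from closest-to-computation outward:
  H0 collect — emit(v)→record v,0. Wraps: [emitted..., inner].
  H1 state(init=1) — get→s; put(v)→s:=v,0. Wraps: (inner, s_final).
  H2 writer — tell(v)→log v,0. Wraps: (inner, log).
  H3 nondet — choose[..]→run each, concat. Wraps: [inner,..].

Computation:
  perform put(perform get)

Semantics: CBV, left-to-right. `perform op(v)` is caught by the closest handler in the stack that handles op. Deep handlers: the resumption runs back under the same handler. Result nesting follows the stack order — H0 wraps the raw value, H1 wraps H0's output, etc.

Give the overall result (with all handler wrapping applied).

Answer: [(([0], 1), ())]

Evaluation trace:
get @ H1 ⇒ 1
put(1) @ H1 ⇒ s:=1
H0 returns [0]
H1 returns ([0], 1)
H2 returns (([0], 1), ())
H3 returns [(([0], 1), ())]
= [(([0], 1), ())]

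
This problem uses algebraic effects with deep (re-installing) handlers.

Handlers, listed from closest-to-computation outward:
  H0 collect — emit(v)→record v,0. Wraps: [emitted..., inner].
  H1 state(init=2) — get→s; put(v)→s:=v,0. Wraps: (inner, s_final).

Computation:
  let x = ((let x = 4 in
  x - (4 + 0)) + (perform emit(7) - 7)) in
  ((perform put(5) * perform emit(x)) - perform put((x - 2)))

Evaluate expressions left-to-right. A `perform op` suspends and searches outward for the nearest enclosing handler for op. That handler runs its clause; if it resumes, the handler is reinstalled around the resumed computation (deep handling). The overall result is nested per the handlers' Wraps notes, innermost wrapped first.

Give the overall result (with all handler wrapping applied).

Working:
emit(7) @ H0 ⇒ out+=7
put(5) @ H1 ⇒ s:=5
emit(-7) @ H0 ⇒ out+=-7
put(-9) @ H1 ⇒ s:=-9
H0 returns [7, -7, 0]
H1 returns ([7, -7, 0], -9)
= ([7, -7, 0], -9)

Answer: ([7, -7, 0], -9)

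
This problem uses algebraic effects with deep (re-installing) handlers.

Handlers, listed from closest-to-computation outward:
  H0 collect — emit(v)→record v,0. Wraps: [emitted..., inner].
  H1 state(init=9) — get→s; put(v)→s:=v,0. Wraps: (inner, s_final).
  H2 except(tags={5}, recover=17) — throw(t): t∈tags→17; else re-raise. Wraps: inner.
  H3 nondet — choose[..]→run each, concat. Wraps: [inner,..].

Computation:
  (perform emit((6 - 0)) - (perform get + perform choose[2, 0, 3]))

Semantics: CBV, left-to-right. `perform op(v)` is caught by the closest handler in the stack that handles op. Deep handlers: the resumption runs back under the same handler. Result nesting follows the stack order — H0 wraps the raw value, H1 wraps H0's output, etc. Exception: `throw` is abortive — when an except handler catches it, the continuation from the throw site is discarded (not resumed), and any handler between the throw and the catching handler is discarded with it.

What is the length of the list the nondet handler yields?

Answer: 3

Step-by-step:
emit(6) @ H0 ⇒ out+=6
get @ H1 ⇒ 9
choose[2, 0, 3] @ H3
  branch[0] choose=2:
    H0 returns [6, -11]
    H1 returns ([6, -11], 9)
    H2 returns ([6, -11], 9)
    H3 returns [([6, -11], 9)]
  branch[1] choose=0:
    H0 returns [6, -9]
    H1 returns ([6, -9], 9)
    H2 returns ([6, -9], 9)
    H3 returns [([6, -9], 9)]
  branch[2] choose=3:
    H0 returns [6, -12]
    H1 returns ([6, -12], 9)
    H2 returns ([6, -12], 9)
    H3 returns [([6, -12], 9)]
= [([6, -11], 9), ([6, -9], 9), ([6, -12], 9)]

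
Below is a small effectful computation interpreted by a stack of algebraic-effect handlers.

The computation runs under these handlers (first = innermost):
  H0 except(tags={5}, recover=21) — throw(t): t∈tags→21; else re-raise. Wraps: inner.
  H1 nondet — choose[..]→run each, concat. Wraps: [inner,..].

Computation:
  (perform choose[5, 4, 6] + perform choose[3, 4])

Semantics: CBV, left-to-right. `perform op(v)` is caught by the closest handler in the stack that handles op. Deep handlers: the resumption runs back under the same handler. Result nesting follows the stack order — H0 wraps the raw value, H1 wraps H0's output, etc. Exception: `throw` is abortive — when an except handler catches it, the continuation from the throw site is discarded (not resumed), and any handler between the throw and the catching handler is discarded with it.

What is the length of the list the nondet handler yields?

Step-by-step:
choose[5, 4, 6] @ H1
  branch[0] choose=5:
    choose[3, 4] @ H1
      branch[0] choose=3:
        H0 returns 8
        H1 returns [8]
      branch[1] choose=4:
        H0 returns 9
        H1 returns [9]
  branch[1] choose=4:
    choose[3, 4] @ H1
      branch[0] choose=3:
        H0 returns 7
        H1 returns [7]
      branch[1] choose=4:
        H0 returns 8
        H1 returns [8]
  branch[2] choose=6:
    choose[3, 4] @ H1
      branch[0] choose=3:
        H0 returns 9
        H1 returns [9]
      branch[1] choose=4:
        H0 returns 10
        H1 returns [10]
= [8, 9, 7, 8, 9, 10]

Answer: 6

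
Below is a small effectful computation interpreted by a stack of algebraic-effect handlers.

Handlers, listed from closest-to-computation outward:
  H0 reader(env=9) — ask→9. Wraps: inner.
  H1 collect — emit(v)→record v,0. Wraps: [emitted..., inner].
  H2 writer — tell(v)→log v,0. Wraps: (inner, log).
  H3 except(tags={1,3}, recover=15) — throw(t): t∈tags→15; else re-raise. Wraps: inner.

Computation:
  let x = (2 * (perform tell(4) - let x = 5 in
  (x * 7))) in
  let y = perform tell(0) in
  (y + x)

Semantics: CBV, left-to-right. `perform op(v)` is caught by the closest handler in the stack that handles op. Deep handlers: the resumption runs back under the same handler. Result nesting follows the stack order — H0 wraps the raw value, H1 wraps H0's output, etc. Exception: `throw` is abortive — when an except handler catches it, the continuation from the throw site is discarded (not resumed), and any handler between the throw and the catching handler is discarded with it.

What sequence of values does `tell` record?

Working:
tell(4) @ H2 ⇒ log+=4
tell(0) @ H2 ⇒ log+=0
H0 returns -70
H1 returns [-70]
H2 returns ([-70], (4, 0))
H3 returns ([-70], (4, 0))
= ([-70], (4, 0))

Answer: (4, 0)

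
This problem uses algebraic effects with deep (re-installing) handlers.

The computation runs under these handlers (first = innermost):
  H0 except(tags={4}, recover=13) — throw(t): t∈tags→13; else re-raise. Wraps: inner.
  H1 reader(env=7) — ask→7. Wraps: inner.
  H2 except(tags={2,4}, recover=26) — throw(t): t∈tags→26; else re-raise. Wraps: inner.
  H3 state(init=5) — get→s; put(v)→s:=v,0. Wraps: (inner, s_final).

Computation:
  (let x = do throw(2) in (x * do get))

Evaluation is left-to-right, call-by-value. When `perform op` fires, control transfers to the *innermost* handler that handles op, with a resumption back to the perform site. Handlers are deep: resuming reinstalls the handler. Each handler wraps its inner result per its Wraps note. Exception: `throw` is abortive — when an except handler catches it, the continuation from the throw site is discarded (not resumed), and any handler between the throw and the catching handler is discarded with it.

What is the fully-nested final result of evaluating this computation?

Evaluation trace:
throw(2) @ H0 re-raised
throw(2) @ H2 caught ⇒ 26
H3 returns (26, 5)
= (26, 5)

Answer: (26, 5)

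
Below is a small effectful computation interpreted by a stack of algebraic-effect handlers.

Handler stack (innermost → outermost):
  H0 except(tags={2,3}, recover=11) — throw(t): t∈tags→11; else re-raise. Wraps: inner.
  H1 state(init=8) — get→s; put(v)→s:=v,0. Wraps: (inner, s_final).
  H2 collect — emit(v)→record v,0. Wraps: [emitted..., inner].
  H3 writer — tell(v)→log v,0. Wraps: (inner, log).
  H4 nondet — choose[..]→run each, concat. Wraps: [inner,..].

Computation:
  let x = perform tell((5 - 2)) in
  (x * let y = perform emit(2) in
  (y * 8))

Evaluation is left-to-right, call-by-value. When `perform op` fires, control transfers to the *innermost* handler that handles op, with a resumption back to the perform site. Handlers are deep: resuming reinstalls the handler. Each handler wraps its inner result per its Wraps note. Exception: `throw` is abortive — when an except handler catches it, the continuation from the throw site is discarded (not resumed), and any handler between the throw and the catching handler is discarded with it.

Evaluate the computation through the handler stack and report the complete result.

Working:
tell(3) @ H3 ⇒ log+=3
emit(2) @ H2 ⇒ out+=2
H0 returns 0
H1 returns (0, 8)
H2 returns [2, (0, 8)]
H3 returns ([2, (0, 8)], (3))
H4 returns [([2, (0, 8)], (3))]
= [([2, (0, 8)], (3))]

Answer: [([2, (0, 8)], (3))]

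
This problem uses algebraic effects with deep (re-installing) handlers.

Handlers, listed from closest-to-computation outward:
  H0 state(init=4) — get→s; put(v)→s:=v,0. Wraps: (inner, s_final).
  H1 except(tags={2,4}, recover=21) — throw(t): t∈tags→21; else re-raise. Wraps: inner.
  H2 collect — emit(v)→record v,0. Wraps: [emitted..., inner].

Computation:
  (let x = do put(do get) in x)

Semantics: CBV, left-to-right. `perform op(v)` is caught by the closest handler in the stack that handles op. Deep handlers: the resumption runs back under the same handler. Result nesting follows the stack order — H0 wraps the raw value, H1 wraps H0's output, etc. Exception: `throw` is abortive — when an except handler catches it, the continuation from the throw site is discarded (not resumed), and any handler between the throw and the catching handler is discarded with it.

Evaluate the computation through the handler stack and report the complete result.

Step-by-step:
get @ H0 ⇒ 4
put(4) @ H0 ⇒ s:=4
H0 returns (0, 4)
H1 returns (0, 4)
H2 returns [(0, 4)]
= [(0, 4)]

Answer: [(0, 4)]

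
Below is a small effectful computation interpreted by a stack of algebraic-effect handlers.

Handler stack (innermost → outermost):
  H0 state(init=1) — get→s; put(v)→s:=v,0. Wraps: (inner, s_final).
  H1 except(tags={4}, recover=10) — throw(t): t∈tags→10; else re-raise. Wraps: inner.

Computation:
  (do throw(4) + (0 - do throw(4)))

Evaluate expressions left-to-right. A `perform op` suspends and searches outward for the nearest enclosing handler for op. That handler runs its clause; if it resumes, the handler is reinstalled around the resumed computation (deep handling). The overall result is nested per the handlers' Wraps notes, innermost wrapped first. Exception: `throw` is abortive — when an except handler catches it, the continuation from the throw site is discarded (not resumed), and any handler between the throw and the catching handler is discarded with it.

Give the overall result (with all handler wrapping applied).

Working:
throw(4) @ H1 caught ⇒ 10
= 10

Answer: 10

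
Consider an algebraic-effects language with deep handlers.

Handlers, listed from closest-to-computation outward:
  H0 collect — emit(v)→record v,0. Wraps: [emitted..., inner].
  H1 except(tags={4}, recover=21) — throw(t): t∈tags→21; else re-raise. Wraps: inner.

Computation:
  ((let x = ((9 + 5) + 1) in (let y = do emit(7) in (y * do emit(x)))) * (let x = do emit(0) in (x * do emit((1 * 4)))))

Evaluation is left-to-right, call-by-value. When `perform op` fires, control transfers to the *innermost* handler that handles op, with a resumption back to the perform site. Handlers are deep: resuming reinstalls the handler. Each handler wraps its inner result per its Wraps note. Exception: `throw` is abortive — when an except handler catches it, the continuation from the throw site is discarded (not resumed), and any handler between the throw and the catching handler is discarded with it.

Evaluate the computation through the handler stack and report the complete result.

Answer: [7, 15, 0, 4, 0]

Step-by-step:
emit(7) @ H0 ⇒ out+=7
emit(15) @ H0 ⇒ out+=15
emit(0) @ H0 ⇒ out+=0
emit(4) @ H0 ⇒ out+=4
H0 returns [7, 15, 0, 4, 0]
H1 returns [7, 15, 0, 4, 0]
= [7, 15, 0, 4, 0]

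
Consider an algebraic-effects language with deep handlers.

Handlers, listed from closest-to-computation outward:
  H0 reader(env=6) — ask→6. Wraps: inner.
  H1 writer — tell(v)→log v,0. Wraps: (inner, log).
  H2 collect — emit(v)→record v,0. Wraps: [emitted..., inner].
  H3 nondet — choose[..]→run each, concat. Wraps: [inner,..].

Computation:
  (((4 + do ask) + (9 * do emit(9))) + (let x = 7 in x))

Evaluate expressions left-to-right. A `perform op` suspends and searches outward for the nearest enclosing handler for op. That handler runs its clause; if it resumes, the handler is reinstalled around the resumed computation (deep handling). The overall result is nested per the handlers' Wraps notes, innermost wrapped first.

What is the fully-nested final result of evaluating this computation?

Answer: [[9, (17, ())]]

Working:
ask @ H0 ⇒ 6
emit(9) @ H2 ⇒ out+=9
H0 returns 17
H1 returns (17, ())
H2 returns [9, (17, ())]
H3 returns [[9, (17, ())]]
= [[9, (17, ())]]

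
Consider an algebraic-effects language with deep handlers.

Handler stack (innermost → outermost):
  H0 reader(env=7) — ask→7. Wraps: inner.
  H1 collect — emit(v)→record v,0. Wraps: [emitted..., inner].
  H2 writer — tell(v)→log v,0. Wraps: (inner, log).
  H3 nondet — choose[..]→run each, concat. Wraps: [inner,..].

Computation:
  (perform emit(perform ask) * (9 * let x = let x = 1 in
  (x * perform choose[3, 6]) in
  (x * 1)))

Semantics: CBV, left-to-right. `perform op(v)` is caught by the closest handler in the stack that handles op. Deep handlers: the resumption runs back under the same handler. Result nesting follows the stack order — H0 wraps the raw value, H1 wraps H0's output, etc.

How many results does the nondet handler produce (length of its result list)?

Answer: 2

Evaluation trace:
ask @ H0 ⇒ 7
emit(7) @ H1 ⇒ out+=7
choose[3, 6] @ H3
  branch[0] choose=3:
    H0 returns 0
    H1 returns [7, 0]
    H2 returns ([7, 0], ())
    H3 returns [([7, 0], ())]
  branch[1] choose=6:
    H0 returns 0
    H1 returns [7, 0]
    H2 returns ([7, 0], ())
    H3 returns [([7, 0], ())]
= [([7, 0], ()), ([7, 0], ())]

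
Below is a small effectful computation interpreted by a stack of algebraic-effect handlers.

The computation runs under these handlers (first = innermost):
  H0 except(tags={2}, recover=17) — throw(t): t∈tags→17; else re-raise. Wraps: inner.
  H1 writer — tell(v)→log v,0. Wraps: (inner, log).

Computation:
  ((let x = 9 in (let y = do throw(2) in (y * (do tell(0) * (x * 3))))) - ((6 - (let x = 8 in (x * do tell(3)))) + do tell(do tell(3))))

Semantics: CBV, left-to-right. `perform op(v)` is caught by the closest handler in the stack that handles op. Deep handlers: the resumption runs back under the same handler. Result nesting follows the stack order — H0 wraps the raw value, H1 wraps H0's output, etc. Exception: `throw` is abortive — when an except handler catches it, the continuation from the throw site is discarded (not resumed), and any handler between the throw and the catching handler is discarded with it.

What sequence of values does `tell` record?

Evaluation trace:
throw(2) @ H0 caught ⇒ 17
H1 returns (17, ())
= (17, ())

Answer: ()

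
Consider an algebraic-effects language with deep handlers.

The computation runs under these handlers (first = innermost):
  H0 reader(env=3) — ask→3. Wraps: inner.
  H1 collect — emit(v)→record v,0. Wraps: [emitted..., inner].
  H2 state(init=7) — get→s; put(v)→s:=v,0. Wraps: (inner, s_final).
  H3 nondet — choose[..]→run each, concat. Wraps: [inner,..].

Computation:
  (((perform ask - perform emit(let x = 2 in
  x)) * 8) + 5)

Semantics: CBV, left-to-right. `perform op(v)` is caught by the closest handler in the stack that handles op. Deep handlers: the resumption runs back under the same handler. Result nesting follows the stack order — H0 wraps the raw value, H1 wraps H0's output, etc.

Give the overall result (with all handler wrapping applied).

Answer: [([2, 29], 7)]

Working:
ask @ H0 ⇒ 3
emit(2) @ H1 ⇒ out+=2
H0 returns 29
H1 returns [2, 29]
H2 returns ([2, 29], 7)
H3 returns [([2, 29], 7)]
= [([2, 29], 7)]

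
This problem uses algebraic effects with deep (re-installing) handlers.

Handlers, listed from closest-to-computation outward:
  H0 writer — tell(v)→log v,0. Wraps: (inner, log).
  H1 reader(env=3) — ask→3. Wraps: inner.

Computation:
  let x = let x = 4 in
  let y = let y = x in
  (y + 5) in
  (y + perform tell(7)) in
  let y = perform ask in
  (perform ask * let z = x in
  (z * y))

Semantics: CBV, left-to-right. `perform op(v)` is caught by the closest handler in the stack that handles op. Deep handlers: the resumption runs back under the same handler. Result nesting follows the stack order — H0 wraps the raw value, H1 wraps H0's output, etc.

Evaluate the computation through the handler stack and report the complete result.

Working:
tell(7) @ H0 ⇒ log+=7
ask @ H1 ⇒ 3
ask @ H1 ⇒ 3
H0 returns (81, (7))
H1 returns (81, (7))
= (81, (7))

Answer: (81, (7))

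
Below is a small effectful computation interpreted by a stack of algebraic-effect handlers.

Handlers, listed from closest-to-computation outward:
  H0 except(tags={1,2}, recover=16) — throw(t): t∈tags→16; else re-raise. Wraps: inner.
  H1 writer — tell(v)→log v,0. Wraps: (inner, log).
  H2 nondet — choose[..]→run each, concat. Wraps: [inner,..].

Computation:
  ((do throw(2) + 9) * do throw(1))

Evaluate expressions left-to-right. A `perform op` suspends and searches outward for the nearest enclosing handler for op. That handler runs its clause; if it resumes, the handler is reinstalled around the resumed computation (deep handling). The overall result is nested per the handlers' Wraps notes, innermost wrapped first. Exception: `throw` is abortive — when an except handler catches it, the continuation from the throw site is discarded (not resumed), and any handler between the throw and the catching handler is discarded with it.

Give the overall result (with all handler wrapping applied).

Step-by-step:
throw(2) @ H0 caught ⇒ 16
H1 returns (16, ())
H2 returns [(16, ())]
= [(16, ())]

Answer: [(16, ())]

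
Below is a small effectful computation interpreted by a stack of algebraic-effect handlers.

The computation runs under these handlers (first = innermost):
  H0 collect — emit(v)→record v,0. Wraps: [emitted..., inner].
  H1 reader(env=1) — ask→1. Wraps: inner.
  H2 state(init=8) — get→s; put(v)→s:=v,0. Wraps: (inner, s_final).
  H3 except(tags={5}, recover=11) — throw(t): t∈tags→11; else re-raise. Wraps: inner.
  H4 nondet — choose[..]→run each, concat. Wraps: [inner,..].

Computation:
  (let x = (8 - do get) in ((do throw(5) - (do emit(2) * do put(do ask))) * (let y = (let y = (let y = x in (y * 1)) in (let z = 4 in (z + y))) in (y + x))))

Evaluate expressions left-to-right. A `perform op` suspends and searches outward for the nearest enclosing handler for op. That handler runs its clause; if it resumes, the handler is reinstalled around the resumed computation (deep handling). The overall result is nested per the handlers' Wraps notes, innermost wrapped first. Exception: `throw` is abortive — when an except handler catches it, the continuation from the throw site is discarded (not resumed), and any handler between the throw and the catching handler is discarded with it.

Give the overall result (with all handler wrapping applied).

Answer: [11]

Evaluation trace:
get @ H2 ⇒ 8
throw(5) @ H3 caught ⇒ 11
H4 returns [11]
= [11]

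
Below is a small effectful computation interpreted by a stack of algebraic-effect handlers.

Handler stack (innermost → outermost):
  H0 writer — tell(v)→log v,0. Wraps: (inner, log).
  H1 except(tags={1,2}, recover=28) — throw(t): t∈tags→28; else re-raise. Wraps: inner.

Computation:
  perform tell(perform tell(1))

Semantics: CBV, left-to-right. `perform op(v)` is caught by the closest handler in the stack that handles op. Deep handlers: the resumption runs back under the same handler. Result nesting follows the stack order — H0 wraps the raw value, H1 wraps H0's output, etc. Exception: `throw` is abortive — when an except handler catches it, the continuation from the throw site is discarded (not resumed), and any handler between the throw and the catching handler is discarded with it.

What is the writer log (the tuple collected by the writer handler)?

Answer: (1, 0)

Working:
tell(1) @ H0 ⇒ log+=1
tell(0) @ H0 ⇒ log+=0
H0 returns (0, (1, 0))
H1 returns (0, (1, 0))
= (0, (1, 0))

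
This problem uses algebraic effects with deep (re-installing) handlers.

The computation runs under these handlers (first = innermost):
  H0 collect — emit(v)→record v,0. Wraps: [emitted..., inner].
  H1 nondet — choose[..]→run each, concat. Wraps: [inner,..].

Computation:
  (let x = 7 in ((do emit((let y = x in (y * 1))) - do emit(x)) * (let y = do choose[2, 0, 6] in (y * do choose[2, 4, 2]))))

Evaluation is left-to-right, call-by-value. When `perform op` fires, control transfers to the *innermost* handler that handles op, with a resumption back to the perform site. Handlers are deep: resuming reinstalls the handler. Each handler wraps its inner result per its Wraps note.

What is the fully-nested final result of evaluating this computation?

Step-by-step:
emit(7) @ H0 ⇒ out+=7
emit(7) @ H0 ⇒ out+=7
choose[2, 0, 6] @ H1
  branch[0] choose=2:
    choose[2, 4, 2] @ H1
      branch[0] choose=2:
        H0 returns [7, 7, 0]
        H1 returns [[7, 7, 0]]
      branch[1] choose=4:
        H0 returns [7, 7, 0]
        H1 returns [[7, 7, 0]]
      branch[2] choose=2:
        H0 returns [7, 7, 0]
        H1 returns [[7, 7, 0]]
  branch[1] choose=0:
    choose[2, 4, 2] @ H1
      branch[0] choose=2:
        H0 returns [7, 7, 0]
        H1 returns [[7, 7, 0]]
      branch[1] choose=4:
        H0 returns [7, 7, 0]
        H1 returns [[7, 7, 0]]
      branch[2] choose=2:
        H0 returns [7, 7, 0]
        H1 returns [[7, 7, 0]]
  branch[2] choose=6:
    choose[2, 4, 2] @ H1
      branch[0] choose=2:
        H0 returns [7, 7, 0]
        H1 returns [[7, 7, 0]]
      branch[1] choose=4:
        H0 returns [7, 7, 0]
        H1 returns [[7, 7, 0]]
      branch[2] choose=2:
        H0 returns [7, 7, 0]
        H1 returns [[7, 7, 0]]
= [[7, 7, 0], [7, 7, 0], [7, 7, 0], [7, 7, 0], [7, 7, 0], [7, 7, 0], [7, 7, 0], [7, 7, 0], [7, 7, 0]]

Answer: [[7, 7, 0], [7, 7, 0], [7, 7, 0], [7, 7, 0], [7, 7, 0], [7, 7, 0], [7, 7, 0], [7, 7, 0], [7, 7, 0]]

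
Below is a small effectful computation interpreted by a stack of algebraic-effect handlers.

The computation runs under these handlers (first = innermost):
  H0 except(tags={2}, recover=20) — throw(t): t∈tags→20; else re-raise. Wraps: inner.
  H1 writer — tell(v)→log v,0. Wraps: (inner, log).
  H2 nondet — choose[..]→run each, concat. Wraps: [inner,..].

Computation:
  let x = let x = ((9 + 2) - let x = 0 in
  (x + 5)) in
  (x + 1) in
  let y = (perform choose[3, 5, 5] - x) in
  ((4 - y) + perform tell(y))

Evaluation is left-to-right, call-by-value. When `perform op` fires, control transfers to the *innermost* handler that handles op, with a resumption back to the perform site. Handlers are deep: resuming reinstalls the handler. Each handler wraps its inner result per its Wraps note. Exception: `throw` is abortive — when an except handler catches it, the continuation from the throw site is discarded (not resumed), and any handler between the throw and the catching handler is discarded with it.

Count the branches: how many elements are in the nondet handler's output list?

Step-by-step:
choose[3, 5, 5] @ H2
  branch[0] choose=3:
    tell(-4) @ H1 ⇒ log+=-4
    H0 returns 8
    H1 returns (8, (-4))
    H2 returns [(8, (-4))]
  branch[1] choose=5:
    tell(-2) @ H1 ⇒ log+=-2
    H0 returns 6
    H1 returns (6, (-2))
    H2 returns [(6, (-2))]
  branch[2] choose=5:
    tell(-2) @ H1 ⇒ log+=-2
    H0 returns 6
    H1 returns (6, (-2))
    H2 returns [(6, (-2))]
= [(8, (-4)), (6, (-2)), (6, (-2))]

Answer: 3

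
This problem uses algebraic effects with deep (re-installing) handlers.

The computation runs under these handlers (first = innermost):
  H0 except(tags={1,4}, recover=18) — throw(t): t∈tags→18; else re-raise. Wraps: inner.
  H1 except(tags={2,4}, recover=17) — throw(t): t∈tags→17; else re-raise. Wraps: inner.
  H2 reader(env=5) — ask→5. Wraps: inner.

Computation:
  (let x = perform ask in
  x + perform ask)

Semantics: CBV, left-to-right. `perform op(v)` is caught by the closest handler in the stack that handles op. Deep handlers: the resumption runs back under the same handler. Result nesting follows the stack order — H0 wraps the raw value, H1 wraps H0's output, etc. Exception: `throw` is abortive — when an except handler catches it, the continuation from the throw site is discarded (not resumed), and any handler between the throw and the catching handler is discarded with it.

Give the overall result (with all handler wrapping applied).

Working:
ask @ H2 ⇒ 5
ask @ H2 ⇒ 5
H0 returns 10
H1 returns 10
H2 returns 10
= 10

Answer: 10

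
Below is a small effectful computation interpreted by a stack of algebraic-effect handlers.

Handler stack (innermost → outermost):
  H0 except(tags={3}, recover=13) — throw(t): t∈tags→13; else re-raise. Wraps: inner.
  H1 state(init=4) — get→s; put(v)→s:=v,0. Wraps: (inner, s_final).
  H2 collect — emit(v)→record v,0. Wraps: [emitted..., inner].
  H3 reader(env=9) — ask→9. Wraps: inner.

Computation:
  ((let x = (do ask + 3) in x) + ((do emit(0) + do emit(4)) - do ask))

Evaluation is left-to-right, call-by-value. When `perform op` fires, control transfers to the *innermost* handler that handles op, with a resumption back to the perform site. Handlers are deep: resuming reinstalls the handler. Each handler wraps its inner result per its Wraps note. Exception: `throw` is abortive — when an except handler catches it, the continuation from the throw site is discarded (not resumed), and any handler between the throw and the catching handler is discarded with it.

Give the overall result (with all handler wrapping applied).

Answer: [0, 4, (3, 4)]

Working:
ask @ H3 ⇒ 9
emit(0) @ H2 ⇒ out+=0
emit(4) @ H2 ⇒ out+=4
ask @ H3 ⇒ 9
H0 returns 3
H1 returns (3, 4)
H2 returns [0, 4, (3, 4)]
H3 returns [0, 4, (3, 4)]
= [0, 4, (3, 4)]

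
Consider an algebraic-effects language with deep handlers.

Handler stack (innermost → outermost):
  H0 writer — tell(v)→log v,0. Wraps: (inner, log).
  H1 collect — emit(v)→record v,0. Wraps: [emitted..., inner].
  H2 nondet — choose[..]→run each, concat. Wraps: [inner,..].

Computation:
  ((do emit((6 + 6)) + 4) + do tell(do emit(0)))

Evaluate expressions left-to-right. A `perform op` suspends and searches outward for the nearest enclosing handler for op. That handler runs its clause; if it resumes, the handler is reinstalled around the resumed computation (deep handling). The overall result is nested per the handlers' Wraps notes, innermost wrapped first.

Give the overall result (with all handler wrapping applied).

Working:
emit(12) @ H1 ⇒ out+=12
emit(0) @ H1 ⇒ out+=0
tell(0) @ H0 ⇒ log+=0
H0 returns (4, (0))
H1 returns [12, 0, (4, (0))]
H2 returns [[12, 0, (4, (0))]]
= [[12, 0, (4, (0))]]

Answer: [[12, 0, (4, (0))]]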